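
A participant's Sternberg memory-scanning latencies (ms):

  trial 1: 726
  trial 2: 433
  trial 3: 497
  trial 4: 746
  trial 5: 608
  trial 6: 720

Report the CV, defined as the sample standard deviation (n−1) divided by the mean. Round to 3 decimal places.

n = 6, Σ = 3730, M = 621.6667
Σ(x−M)² = 87337.333; s = √(87337.333/5) = 132.1645
CV = 132.1645 / 621.6667 = 0.21260

0.213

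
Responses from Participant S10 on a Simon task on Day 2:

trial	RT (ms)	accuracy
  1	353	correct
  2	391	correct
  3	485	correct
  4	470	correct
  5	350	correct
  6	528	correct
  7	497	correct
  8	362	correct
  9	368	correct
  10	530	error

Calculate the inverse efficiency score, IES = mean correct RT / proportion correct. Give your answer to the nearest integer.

470 ms

Correct trials (n=9): 353, 391, 485, 470, 350, 528, 497, 362, 368
Mean correct RT = 3804/9 = 422.6667 ms
Proportion correct = 9/10
IES = 422.6667 / (9/10) = 469.630 ms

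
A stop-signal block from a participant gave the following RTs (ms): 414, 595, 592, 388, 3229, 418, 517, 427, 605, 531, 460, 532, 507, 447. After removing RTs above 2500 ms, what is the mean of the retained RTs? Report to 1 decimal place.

494.8 ms

Excluded: 3229
Retained (n=13): Σ = 6433
Mean = 6433/13 = 494.8462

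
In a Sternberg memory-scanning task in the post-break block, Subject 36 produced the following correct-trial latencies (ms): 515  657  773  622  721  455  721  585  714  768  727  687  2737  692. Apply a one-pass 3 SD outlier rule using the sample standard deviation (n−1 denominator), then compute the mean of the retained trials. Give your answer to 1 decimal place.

664.4 ms

n = 14, ΣRT = 11374, M = 812.429
Σ(x−M)² = 4099807.43; s = √(4099807.43/13) = 561.578
Cutoffs: 812.429 ± 3·561.578 → [-872.3, 2497.2]
Outside: 2737 → excluded.
Retained (n=13): Σ = 8637, mean = 8637/13 = 664.385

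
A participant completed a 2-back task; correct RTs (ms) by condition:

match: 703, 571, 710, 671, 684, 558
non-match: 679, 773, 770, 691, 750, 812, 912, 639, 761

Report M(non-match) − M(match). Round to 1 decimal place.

M(match) = 3897/6 = 649.500
M(non-match) = 6787/9 = 754.111
Difference = 754.111 − 649.500 = 104.611 ms

104.6 ms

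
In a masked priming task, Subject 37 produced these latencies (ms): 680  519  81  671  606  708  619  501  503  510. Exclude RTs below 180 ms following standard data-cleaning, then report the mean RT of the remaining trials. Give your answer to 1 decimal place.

590.8 ms

Excluded: 81
Retained (n=9): Σ = 5317
Mean = 5317/9 = 590.7778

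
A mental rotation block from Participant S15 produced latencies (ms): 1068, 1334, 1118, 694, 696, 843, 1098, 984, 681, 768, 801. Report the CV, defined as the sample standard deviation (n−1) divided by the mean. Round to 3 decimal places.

n = 11, Σ = 10085, M = 916.8182
Σ(x−M)² = 469739.636; s = √(469739.636/10) = 216.7348
CV = 216.7348 / 916.8182 = 0.23640

0.236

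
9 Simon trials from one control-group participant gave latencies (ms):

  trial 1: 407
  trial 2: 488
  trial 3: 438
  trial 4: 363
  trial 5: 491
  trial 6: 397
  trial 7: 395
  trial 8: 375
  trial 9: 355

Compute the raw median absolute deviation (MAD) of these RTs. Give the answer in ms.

34 ms

Sorted: 355, 363, 375, 395, 397, 407, 438, 488, 491 → median = 397
|x − 397|: 10, 91, 41, 34, 94, 0, 2, 22, 42
Sorted deviations: 0, 2, 10, 22, 34, 41, 42, 91, 94 → MAD = 34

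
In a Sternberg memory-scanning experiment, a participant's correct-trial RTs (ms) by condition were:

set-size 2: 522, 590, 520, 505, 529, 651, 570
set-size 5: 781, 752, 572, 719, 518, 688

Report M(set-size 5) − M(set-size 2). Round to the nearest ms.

M(set-size 2) = 3887/7 = 555.286
M(set-size 5) = 4030/6 = 671.667
Difference = 671.667 − 555.286 = 116.381 ms

116 ms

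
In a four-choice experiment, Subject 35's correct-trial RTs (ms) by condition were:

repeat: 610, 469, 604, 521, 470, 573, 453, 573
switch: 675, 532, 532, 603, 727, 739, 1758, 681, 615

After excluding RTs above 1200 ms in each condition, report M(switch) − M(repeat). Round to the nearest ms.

switch: exclude 1758
M(repeat) = 4273/8 = 534.125
M(switch) = 5104/8 = 638.000
Difference = 638.000 − 534.125 = 103.875 ms

104 ms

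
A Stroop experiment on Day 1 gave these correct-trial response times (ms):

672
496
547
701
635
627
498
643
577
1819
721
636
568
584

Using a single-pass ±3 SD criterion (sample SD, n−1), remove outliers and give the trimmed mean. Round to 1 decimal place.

n = 14, ΣRT = 9724, M = 694.571
Σ(x−M)² = 1421711.43; s = √(1421711.43/13) = 330.700
Cutoffs: 694.571 ± 3·330.700 → [-297.5, 1686.7]
Outside: 1819 → excluded.
Retained (n=13): Σ = 7905, mean = 7905/13 = 608.077

608.1 ms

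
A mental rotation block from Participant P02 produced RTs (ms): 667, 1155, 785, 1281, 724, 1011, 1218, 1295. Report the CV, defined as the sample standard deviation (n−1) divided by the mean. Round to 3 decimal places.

n = 8, Σ = 8136, M = 1017.0000
Σ(x−M)² = 468634.000; s = √(468634.000/7) = 258.7426
CV = 258.7426 / 1017.0000 = 0.25442

0.254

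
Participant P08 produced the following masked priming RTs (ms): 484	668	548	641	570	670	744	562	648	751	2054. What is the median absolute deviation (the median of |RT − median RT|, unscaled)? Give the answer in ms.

86 ms

Sorted: 484, 548, 562, 570, 641, 648, 668, 670, 744, 751, 2054 → median = 648
|x − 648|: 164, 20, 100, 7, 78, 22, 96, 86, 0, 103, 1406
Sorted deviations: 0, 7, 20, 22, 78, 86, 96, 100, 103, 164, 1406 → MAD = 86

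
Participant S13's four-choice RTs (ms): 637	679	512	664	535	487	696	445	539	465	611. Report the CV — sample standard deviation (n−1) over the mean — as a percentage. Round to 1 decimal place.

n = 11, Σ = 6270, M = 570.0000
Σ(x−M)² = 81852.000; s = √(81852.000/10) = 90.4721
CV = 90.4721 / 570.0000 = 0.15872 = 15.872%

15.9%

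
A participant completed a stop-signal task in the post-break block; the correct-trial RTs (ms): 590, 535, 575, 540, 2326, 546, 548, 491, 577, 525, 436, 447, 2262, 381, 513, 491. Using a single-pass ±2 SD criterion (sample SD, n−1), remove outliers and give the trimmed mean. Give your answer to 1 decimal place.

n = 16, ΣRT = 11783, M = 736.438
Σ(x−M)² = 5593397.94; s = √(5593397.94/15) = 610.650
Cutoffs: 736.438 ± 2·610.650 → [-484.9, 1957.7]
Outside: 2262, 2326 → excluded.
Retained (n=14): Σ = 7195, mean = 7195/14 = 513.929

513.9 ms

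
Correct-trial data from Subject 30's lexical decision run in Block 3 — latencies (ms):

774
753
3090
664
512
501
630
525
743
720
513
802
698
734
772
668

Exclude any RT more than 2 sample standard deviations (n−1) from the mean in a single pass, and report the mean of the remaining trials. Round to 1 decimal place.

667.3 ms

n = 16, ΣRT = 13099, M = 818.688
Σ(x−M)² = 5661753.44; s = √(5661753.44/15) = 614.370
Cutoffs: 818.688 ± 2·614.370 → [-410.1, 2047.4]
Outside: 3090 → excluded.
Retained (n=15): Σ = 10009, mean = 10009/15 = 667.267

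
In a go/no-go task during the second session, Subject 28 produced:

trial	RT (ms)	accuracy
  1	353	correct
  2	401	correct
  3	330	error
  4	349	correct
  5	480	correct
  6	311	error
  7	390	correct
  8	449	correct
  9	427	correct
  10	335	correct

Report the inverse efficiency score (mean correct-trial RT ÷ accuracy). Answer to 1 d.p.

497.5 ms

Correct trials (n=8): 353, 401, 349, 480, 390, 449, 427, 335
Mean correct RT = 3184/8 = 398.0000 ms
Proportion correct = 8/10
IES = 398.0000 / (8/10) = 497.500 ms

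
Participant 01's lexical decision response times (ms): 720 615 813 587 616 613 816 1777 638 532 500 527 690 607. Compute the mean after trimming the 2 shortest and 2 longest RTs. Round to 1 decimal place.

Sorted: 500, 527, 532, 587, 607, 613, 615, 616, 638, 690, 720, 813, 816, 1777
Drop lowest 2 (500, 527) and highest 2 (816, 1777)
Remaining (n=10): Σ = 6431, mean = 6431/10 = 643.100

643.1 ms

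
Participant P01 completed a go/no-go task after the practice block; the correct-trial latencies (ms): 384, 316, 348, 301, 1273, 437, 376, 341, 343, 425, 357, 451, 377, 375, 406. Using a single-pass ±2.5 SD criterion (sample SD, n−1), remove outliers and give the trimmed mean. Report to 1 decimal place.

374.1 ms

n = 15, ΣRT = 6510, M = 434.000
Σ(x−M)² = 779546.00; s = √(779546.00/14) = 235.970
Cutoffs: 434.000 ± 2.5·235.970 → [-155.9, 1023.9]
Outside: 1273 → excluded.
Retained (n=14): Σ = 5237, mean = 5237/14 = 374.071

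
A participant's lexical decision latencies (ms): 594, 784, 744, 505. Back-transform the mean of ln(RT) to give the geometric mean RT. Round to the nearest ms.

647 ms

ln(RT): 6.3869, 6.6644, 6.6120, 6.2246
Mean ln(RT) = 25.8879/4 = 6.47197
Geometric mean = exp(6.47197) = 646.76 ms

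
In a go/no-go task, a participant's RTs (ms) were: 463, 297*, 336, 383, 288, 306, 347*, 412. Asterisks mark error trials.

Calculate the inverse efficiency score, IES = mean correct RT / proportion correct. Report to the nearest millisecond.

Correct trials (n=6): 463, 336, 383, 288, 306, 412
Mean correct RT = 2188/6 = 364.6667 ms
Proportion correct = 6/8
IES = 364.6667 / (6/8) = 486.222 ms

486 ms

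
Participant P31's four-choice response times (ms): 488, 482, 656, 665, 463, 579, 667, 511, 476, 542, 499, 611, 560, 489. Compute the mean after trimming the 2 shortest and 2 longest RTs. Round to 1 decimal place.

Sorted: 463, 476, 482, 488, 489, 499, 511, 542, 560, 579, 611, 656, 665, 667
Drop lowest 2 (463, 476) and highest 2 (665, 667)
Remaining (n=10): Σ = 5417, mean = 5417/10 = 541.700

541.7 ms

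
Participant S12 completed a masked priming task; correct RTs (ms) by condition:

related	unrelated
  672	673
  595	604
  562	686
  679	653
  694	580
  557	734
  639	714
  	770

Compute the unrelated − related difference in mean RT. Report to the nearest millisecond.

M(related) = 4398/7 = 628.286
M(unrelated) = 5414/8 = 676.750
Difference = 676.750 − 628.286 = 48.464 ms

48 ms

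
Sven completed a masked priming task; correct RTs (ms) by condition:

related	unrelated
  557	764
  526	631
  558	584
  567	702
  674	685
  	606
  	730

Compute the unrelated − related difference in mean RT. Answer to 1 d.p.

M(related) = 2882/5 = 576.400
M(unrelated) = 4702/7 = 671.714
Difference = 671.714 − 576.400 = 95.314 ms

95.3 ms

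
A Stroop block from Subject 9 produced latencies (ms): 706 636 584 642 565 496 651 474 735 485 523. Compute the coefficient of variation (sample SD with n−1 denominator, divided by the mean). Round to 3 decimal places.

n = 11, Σ = 6497, M = 590.6364
Σ(x−M)² = 81484.545; s = √(81484.545/10) = 90.2688
CV = 90.2688 / 590.6364 = 0.15283

0.153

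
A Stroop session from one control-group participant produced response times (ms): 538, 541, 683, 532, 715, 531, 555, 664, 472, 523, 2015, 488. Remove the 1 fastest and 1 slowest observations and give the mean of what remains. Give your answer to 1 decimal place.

Sorted: 472, 488, 523, 531, 532, 538, 541, 555, 664, 683, 715, 2015
Drop lowest 1 (472) and highest 1 (2015)
Remaining (n=10): Σ = 5770, mean = 5770/10 = 577.000

577.0 ms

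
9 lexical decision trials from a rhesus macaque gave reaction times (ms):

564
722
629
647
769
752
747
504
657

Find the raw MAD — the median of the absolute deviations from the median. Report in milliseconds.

Sorted: 504, 564, 629, 647, 657, 722, 747, 752, 769 → median = 657
|x − 657|: 93, 65, 28, 10, 112, 95, 90, 153, 0
Sorted deviations: 0, 10, 28, 65, 90, 93, 95, 112, 153 → MAD = 90

90 ms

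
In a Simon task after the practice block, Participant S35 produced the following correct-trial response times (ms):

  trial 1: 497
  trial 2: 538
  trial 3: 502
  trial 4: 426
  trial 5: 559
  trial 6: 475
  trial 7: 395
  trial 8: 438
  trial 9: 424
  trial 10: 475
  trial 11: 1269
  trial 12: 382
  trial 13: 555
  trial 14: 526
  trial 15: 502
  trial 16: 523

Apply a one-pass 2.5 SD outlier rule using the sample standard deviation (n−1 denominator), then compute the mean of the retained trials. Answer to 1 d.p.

481.1 ms

n = 16, ΣRT = 8486, M = 530.375
Σ(x−M)² = 627065.75; s = √(627065.75/15) = 204.461
Cutoffs: 530.375 ± 2.5·204.461 → [19.2, 1041.5]
Outside: 1269 → excluded.
Retained (n=15): Σ = 7217, mean = 7217/15 = 481.133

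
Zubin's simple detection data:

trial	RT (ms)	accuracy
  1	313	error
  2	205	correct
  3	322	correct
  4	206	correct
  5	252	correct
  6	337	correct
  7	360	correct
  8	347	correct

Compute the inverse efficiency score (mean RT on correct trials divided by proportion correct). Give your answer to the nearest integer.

Correct trials (n=7): 205, 322, 206, 252, 337, 360, 347
Mean correct RT = 2029/7 = 289.8571 ms
Proportion correct = 7/8
IES = 289.8571 / (7/8) = 331.265 ms

331 ms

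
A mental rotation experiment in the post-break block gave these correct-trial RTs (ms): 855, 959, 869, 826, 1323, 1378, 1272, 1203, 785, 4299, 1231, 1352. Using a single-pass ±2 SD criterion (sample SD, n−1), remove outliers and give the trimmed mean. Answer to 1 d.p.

n = 12, ΣRT = 16352, M = 1362.667
Σ(x−M)² = 9961114.67; s = √(9961114.67/11) = 951.607
Cutoffs: 1362.667 ± 2·951.607 → [-540.5, 3265.9]
Outside: 4299 → excluded.
Retained (n=11): Σ = 12053, mean = 12053/11 = 1095.727

1095.7 ms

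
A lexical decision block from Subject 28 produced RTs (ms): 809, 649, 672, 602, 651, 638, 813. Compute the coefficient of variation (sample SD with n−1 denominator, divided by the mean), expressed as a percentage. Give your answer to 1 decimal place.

n = 7, Σ = 4834, M = 690.5714
Σ(x−M)² = 43261.714; s = √(43261.714/6) = 84.9134
CV = 84.9134 / 690.5714 = 0.12296 = 12.296%

12.3%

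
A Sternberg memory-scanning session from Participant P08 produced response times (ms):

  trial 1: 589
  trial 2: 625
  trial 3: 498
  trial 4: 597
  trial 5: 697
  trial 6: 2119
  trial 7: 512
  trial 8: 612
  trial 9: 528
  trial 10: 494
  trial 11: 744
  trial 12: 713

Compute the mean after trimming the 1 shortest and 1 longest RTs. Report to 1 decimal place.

611.5 ms

Sorted: 494, 498, 512, 528, 589, 597, 612, 625, 697, 713, 744, 2119
Drop lowest 1 (494) and highest 1 (2119)
Remaining (n=10): Σ = 6115, mean = 6115/10 = 611.500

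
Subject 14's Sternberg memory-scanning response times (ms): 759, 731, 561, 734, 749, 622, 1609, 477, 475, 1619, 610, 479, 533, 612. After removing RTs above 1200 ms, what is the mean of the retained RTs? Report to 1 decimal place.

611.8 ms

Excluded: 1609, 1619
Retained (n=12): Σ = 7342
Mean = 7342/12 = 611.8333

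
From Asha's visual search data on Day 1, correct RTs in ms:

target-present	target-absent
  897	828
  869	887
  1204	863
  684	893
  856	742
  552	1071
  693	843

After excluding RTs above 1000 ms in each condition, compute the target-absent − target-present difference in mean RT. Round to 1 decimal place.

target-present: exclude 1204
target-absent: exclude 1071
M(target-present) = 4551/6 = 758.500
M(target-absent) = 5056/6 = 842.667
Difference = 842.667 − 758.500 = 84.167 ms

84.2 ms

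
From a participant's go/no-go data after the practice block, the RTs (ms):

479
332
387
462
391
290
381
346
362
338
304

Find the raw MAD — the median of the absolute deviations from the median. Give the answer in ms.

29 ms

Sorted: 290, 304, 332, 338, 346, 362, 381, 387, 391, 462, 479 → median = 362
|x − 362|: 117, 30, 25, 100, 29, 72, 19, 16, 0, 24, 58
Sorted deviations: 0, 16, 19, 24, 25, 29, 30, 58, 72, 100, 117 → MAD = 29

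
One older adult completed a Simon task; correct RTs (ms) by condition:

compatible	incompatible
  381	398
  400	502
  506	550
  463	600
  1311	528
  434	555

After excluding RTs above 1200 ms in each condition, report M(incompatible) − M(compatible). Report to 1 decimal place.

compatible: exclude 1311
M(compatible) = 2184/5 = 436.800
M(incompatible) = 3133/6 = 522.167
Difference = 522.167 − 436.800 = 85.367 ms

85.4 ms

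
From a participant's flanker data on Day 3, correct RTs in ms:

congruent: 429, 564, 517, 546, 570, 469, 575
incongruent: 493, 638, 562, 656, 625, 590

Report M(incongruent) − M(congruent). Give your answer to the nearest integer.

70 ms

M(congruent) = 3670/7 = 524.286
M(incongruent) = 3564/6 = 594.000
Difference = 594.000 − 524.286 = 69.714 ms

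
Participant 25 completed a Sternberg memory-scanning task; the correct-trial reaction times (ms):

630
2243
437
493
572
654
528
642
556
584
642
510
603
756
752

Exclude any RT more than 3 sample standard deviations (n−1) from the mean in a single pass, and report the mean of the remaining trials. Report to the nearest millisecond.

n = 15, ΣRT = 10602, M = 706.800
Σ(x−M)² = 2637426.40; s = √(2637426.40/14) = 434.036
Cutoffs: 706.800 ± 3·434.036 → [-595.3, 2008.9]
Outside: 2243 → excluded.
Retained (n=14): Σ = 8359, mean = 8359/14 = 597.071

597 ms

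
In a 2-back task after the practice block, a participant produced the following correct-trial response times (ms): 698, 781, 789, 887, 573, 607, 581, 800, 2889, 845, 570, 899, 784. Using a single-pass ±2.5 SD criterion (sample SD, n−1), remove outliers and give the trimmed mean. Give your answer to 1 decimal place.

n = 13, ΣRT = 11703, M = 900.231
Σ(x−M)² = 4453496.31; s = √(4453496.31/12) = 609.200
Cutoffs: 900.231 ± 2.5·609.200 → [-622.8, 2423.2]
Outside: 2889 → excluded.
Retained (n=12): Σ = 8814, mean = 8814/12 = 734.500

734.5 ms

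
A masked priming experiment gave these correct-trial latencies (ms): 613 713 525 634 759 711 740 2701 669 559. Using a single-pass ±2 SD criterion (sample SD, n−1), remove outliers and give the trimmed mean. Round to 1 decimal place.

n = 10, ΣRT = 8624, M = 862.400
Σ(x−M)² = 3809026.40; s = √(3809026.40/9) = 650.558
Cutoffs: 862.400 ± 2·650.558 → [-438.7, 2163.5]
Outside: 2701 → excluded.
Retained (n=9): Σ = 5923, mean = 5923/9 = 658.111

658.1 ms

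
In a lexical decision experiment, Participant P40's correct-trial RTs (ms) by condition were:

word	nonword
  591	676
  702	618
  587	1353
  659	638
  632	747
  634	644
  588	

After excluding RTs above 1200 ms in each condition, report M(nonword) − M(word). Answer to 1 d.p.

nonword: exclude 1353
M(word) = 4393/7 = 627.571
M(nonword) = 3323/5 = 664.600
Difference = 664.600 − 627.571 = 37.029 ms

37.0 ms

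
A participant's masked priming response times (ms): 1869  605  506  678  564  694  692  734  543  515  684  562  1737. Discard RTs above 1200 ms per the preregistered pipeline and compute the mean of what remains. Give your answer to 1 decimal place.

616.1 ms

Excluded: 1737, 1869
Retained (n=11): Σ = 6777
Mean = 6777/11 = 616.0909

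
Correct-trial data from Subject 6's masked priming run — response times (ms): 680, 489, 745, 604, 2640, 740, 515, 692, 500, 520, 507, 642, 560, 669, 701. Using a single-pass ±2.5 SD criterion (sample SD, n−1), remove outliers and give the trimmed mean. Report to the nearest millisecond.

612 ms

n = 15, ΣRT = 11204, M = 746.933
Σ(x−M)² = 3956184.93; s = √(3956184.93/14) = 531.587
Cutoffs: 746.933 ± 2.5·531.587 → [-582.0, 2075.9]
Outside: 2640 → excluded.
Retained (n=14): Σ = 8564, mean = 8564/14 = 611.714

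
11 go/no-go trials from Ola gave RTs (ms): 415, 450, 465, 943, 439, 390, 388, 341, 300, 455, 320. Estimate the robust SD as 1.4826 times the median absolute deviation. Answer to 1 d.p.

59.3 ms

Sorted: 300, 320, 341, 388, 390, 415, 439, 450, 455, 465, 943 → median = 415
|x − 415| sorted: 0, 24, 25, 27, 35, 40, 50, 74, 95, 115, 528 → MAD = 40
Robust SD ≈ 1.4826 × 40 = 59.304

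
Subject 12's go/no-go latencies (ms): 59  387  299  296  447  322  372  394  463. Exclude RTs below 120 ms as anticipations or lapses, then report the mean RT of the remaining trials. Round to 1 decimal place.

Excluded: 59
Retained (n=8): Σ = 2980
Mean = 2980/8 = 372.5000

372.5 ms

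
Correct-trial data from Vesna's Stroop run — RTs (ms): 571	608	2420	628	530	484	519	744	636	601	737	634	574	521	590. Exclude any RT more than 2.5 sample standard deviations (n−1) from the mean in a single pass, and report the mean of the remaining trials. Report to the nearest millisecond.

598 ms

n = 15, ΣRT = 10797, M = 719.800
Σ(x−M)² = 3172700.40; s = √(3172700.40/14) = 476.048
Cutoffs: 719.800 ± 2.5·476.048 → [-470.3, 1909.9]
Outside: 2420 → excluded.
Retained (n=14): Σ = 8377, mean = 8377/14 = 598.357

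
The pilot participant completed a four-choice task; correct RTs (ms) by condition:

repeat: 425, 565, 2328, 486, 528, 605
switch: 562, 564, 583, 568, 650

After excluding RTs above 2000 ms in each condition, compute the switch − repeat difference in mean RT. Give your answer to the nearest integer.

64 ms

repeat: exclude 2328
M(repeat) = 2609/5 = 521.800
M(switch) = 2927/5 = 585.400
Difference = 585.400 − 521.800 = 63.600 ms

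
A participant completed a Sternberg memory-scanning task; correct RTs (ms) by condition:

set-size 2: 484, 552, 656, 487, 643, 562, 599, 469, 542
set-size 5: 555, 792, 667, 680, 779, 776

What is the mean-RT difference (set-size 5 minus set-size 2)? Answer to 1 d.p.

153.3 ms

M(set-size 2) = 4994/9 = 554.889
M(set-size 5) = 4249/6 = 708.167
Difference = 708.167 − 554.889 = 153.278 ms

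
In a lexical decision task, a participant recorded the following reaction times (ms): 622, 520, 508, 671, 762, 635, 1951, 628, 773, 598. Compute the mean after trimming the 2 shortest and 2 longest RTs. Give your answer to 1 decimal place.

Sorted: 508, 520, 598, 622, 628, 635, 671, 762, 773, 1951
Drop lowest 2 (508, 520) and highest 2 (773, 1951)
Remaining (n=6): Σ = 3916, mean = 3916/6 = 652.667

652.7 ms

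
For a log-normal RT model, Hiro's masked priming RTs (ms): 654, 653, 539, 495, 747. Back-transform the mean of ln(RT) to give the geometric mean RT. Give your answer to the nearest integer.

ln(RT): 6.4831, 6.4816, 6.2897, 6.2046, 6.6161
Mean ln(RT) = 32.0750/5 = 6.41500
Geometric mean = exp(6.41500) = 610.94 ms

611 ms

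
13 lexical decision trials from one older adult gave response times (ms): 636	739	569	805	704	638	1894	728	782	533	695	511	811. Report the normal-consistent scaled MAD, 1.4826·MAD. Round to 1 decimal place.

115.6 ms

Sorted: 511, 533, 569, 636, 638, 695, 704, 728, 739, 782, 805, 811, 1894 → median = 704
|x − 704| sorted: 0, 9, 24, 35, 66, 68, 78, 101, 107, 135, 171, 193, 1190 → MAD = 78
Robust SD ≈ 1.4826 × 78 = 115.643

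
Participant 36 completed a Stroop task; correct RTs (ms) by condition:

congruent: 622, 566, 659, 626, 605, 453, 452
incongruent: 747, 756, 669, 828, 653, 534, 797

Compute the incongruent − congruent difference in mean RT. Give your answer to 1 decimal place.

M(congruent) = 3983/7 = 569.000
M(incongruent) = 4984/7 = 712.000
Difference = 712.000 − 569.000 = 143.000 ms

143.0 ms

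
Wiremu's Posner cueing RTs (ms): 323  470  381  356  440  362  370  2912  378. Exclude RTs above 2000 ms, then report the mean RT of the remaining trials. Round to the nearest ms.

Excluded: 2912
Retained (n=8): Σ = 3080
Mean = 3080/8 = 385.0000

385 ms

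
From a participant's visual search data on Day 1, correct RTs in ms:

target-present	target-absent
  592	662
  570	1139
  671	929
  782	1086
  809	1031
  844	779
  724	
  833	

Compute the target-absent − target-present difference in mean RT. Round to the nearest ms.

M(target-present) = 5825/8 = 728.125
M(target-absent) = 5626/6 = 937.667
Difference = 937.667 − 728.125 = 209.542 ms

210 ms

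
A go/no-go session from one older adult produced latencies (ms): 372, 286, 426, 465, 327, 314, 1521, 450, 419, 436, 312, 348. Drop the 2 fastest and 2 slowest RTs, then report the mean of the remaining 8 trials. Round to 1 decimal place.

386.5 ms

Sorted: 286, 312, 314, 327, 348, 372, 419, 426, 436, 450, 465, 1521
Drop lowest 2 (286, 312) and highest 2 (465, 1521)
Remaining (n=8): Σ = 3092, mean = 3092/8 = 386.500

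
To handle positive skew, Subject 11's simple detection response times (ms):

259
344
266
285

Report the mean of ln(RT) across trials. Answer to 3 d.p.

5.658

ln(RT): 5.5568, 5.8406, 5.5835, 5.6525
Σ ln(RT) = 22.6335
Mean = 22.6335/4 = 5.65836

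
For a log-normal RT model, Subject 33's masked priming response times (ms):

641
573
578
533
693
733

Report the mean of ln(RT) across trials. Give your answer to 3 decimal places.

ln(RT): 6.4630, 6.3509, 6.3596, 6.2785, 6.5410, 6.5971
Σ ln(RT) = 38.5902
Mean = 38.5902/6 = 6.43170

6.432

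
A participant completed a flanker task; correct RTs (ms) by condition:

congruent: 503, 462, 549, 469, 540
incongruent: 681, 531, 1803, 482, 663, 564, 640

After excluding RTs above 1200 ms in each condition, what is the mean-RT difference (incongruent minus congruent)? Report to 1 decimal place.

88.9 ms

incongruent: exclude 1803
M(congruent) = 2523/5 = 504.600
M(incongruent) = 3561/6 = 593.500
Difference = 593.500 − 504.600 = 88.900 ms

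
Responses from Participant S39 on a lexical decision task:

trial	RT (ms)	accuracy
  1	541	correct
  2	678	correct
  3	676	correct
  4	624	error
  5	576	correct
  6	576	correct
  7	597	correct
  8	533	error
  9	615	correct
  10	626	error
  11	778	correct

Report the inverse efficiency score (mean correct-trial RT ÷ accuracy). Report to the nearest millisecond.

866 ms

Correct trials (n=8): 541, 678, 676, 576, 576, 597, 615, 778
Mean correct RT = 5037/8 = 629.6250 ms
Proportion correct = 8/11
IES = 629.6250 / (8/11) = 865.734 ms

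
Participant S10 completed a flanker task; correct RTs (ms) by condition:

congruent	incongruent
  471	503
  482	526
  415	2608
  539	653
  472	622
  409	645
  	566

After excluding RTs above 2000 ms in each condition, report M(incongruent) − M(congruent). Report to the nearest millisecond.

incongruent: exclude 2608
M(congruent) = 2788/6 = 464.667
M(incongruent) = 3515/6 = 585.833
Difference = 585.833 − 464.667 = 121.167 ms

121 ms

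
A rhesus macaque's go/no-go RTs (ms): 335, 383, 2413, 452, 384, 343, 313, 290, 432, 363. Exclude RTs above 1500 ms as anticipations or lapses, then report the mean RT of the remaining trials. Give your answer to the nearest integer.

Excluded: 2413
Retained (n=9): Σ = 3295
Mean = 3295/9 = 366.1111

366 ms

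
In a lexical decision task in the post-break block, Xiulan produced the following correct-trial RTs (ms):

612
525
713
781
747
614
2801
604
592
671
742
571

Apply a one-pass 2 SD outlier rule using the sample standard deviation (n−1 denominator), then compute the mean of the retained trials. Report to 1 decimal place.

652.0 ms

n = 12, ΣRT = 9973, M = 831.083
Σ(x−M)² = 4302836.92; s = √(4302836.92/11) = 625.433
Cutoffs: 831.083 ± 2·625.433 → [-419.8, 2082.0]
Outside: 2801 → excluded.
Retained (n=11): Σ = 7172, mean = 7172/11 = 652.000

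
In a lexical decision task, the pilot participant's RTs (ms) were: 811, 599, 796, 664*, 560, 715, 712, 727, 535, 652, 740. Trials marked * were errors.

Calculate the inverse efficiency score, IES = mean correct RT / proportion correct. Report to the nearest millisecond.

753 ms

Correct trials (n=10): 811, 599, 796, 560, 715, 712, 727, 535, 652, 740
Mean correct RT = 6847/10 = 684.7000 ms
Proportion correct = 10/11
IES = 684.7000 / (10/11) = 753.170 ms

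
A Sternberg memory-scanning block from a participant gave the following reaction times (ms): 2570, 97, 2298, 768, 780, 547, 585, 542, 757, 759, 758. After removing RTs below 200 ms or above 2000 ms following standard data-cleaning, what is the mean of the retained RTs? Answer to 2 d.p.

Excluded: 97, 2298, 2570
Retained (n=8): Σ = 5496
Mean = 5496/8 = 687.0000

687.00 ms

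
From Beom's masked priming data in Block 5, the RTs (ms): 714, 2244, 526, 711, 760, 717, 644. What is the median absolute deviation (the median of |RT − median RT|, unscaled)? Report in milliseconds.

46 ms

Sorted: 526, 644, 711, 714, 717, 760, 2244 → median = 714
|x − 714|: 0, 1530, 188, 3, 46, 3, 70
Sorted deviations: 0, 3, 3, 46, 70, 188, 1530 → MAD = 46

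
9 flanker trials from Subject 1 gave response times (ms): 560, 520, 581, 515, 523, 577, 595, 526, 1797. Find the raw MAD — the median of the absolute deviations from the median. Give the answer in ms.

Sorted: 515, 520, 523, 526, 560, 577, 581, 595, 1797 → median = 560
|x − 560|: 0, 40, 21, 45, 37, 17, 35, 34, 1237
Sorted deviations: 0, 17, 21, 34, 35, 37, 40, 45, 1237 → MAD = 35

35 ms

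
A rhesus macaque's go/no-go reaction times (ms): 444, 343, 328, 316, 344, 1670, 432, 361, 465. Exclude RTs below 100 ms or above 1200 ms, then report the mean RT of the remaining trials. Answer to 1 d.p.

Excluded: 1670
Retained (n=8): Σ = 3033
Mean = 3033/8 = 379.1250

379.1 ms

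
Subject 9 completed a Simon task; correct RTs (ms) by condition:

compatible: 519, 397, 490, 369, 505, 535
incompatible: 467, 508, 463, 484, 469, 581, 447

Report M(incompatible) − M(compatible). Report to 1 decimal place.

19.3 ms

M(compatible) = 2815/6 = 469.167
M(incompatible) = 3419/7 = 488.429
Difference = 488.429 − 469.167 = 19.262 ms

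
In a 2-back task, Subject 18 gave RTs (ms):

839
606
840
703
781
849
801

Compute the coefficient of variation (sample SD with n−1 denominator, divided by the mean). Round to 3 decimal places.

n = 7, Σ = 5419, M = 774.1429
Σ(x−M)² = 48248.857; s = √(48248.857/6) = 89.6743
CV = 89.6743 / 774.1429 = 0.11584

0.116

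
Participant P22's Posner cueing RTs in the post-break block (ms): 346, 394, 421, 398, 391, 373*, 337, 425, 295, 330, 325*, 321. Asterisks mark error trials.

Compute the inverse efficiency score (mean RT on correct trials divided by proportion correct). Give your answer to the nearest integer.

439 ms

Correct trials (n=10): 346, 394, 421, 398, 391, 337, 425, 295, 330, 321
Mean correct RT = 3658/10 = 365.8000 ms
Proportion correct = 10/12
IES = 365.8000 / (10/12) = 438.960 ms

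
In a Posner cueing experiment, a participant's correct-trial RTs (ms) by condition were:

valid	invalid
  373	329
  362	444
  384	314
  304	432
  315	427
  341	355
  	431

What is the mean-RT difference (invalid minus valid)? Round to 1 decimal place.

43.8 ms

M(valid) = 2079/6 = 346.500
M(invalid) = 2732/7 = 390.286
Difference = 390.286 − 346.500 = 43.786 ms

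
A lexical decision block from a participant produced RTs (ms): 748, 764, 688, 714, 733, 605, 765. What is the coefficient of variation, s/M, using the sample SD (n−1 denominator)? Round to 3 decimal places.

n = 7, Σ = 5017, M = 716.7143
Σ(x−M)² = 19123.429; s = √(19123.429/6) = 56.4556
CV = 56.4556 / 716.7143 = 0.07877

0.079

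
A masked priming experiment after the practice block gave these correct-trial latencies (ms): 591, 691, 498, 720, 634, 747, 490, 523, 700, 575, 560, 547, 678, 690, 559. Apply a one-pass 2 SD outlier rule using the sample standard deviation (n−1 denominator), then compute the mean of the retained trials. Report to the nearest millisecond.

n = 15, ΣRT = 9203, M = 613.533
Σ(x−M)² = 102111.73; s = √(102111.73/14) = 85.403
Cutoffs: 613.533 ± 2·85.403 → [442.7, 784.3]
No RTs fall outside the cutoffs; all 15 retained. Mean = 9203/15 = 613.533

614 ms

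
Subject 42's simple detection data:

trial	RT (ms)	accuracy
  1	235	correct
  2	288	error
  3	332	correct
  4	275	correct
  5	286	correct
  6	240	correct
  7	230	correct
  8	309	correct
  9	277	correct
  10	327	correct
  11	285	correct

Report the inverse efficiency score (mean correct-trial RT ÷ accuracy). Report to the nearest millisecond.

308 ms

Correct trials (n=10): 235, 332, 275, 286, 240, 230, 309, 277, 327, 285
Mean correct RT = 2796/10 = 279.6000 ms
Proportion correct = 10/11
IES = 279.6000 / (10/11) = 307.560 ms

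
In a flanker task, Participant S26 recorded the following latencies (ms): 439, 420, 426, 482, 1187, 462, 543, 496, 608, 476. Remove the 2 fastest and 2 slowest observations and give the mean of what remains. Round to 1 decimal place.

Sorted: 420, 426, 439, 462, 476, 482, 496, 543, 608, 1187
Drop lowest 2 (420, 426) and highest 2 (608, 1187)
Remaining (n=6): Σ = 2898, mean = 2898/6 = 483.000

483.0 ms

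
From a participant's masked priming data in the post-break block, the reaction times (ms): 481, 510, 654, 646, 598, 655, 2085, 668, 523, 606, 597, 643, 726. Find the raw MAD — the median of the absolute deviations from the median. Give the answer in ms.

45 ms

Sorted: 481, 510, 523, 597, 598, 606, 643, 646, 654, 655, 668, 726, 2085 → median = 643
|x − 643|: 162, 133, 11, 3, 45, 12, 1442, 25, 120, 37, 46, 0, 83
Sorted deviations: 0, 3, 11, 12, 25, 37, 45, 46, 83, 120, 133, 162, 1442 → MAD = 45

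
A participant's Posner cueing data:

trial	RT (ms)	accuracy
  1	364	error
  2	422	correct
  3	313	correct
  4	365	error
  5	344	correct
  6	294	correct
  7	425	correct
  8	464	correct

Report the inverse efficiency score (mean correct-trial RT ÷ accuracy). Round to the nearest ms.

503 ms

Correct trials (n=6): 422, 313, 344, 294, 425, 464
Mean correct RT = 2262/6 = 377.0000 ms
Proportion correct = 6/8
IES = 377.0000 / (6/8) = 502.667 ms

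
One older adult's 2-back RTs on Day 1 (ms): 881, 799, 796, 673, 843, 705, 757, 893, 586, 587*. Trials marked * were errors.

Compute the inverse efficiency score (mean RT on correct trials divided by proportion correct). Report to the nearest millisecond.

Correct trials (n=9): 881, 799, 796, 673, 843, 705, 757, 893, 586
Mean correct RT = 6933/9 = 770.3333 ms
Proportion correct = 9/10
IES = 770.3333 / (9/10) = 855.926 ms

856 ms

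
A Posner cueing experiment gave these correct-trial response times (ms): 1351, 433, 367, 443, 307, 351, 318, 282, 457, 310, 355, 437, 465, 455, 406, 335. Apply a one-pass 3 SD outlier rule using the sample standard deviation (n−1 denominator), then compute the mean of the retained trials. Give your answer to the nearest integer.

n = 16, ΣRT = 7072, M = 442.000
Σ(x−M)² = 938156.00; s = √(938156.00/15) = 250.087
Cutoffs: 442.000 ± 3·250.087 → [-308.3, 1192.3]
Outside: 1351 → excluded.
Retained (n=15): Σ = 5721, mean = 5721/15 = 381.400

381 ms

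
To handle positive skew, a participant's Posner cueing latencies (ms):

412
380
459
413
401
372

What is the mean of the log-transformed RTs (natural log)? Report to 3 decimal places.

ln(RT): 6.0210, 5.9402, 6.1291, 6.0234, 5.9940, 5.9189
Σ ln(RT) = 36.0265
Mean = 36.0265/6 = 6.00442

6.004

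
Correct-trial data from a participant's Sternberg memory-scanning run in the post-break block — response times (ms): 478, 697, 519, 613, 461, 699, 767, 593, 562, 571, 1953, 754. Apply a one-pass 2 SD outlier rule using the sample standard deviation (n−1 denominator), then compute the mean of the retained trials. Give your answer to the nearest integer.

n = 12, ΣRT = 8667, M = 722.250
Σ(x−M)² = 1765352.25; s = √(1765352.25/11) = 400.608
Cutoffs: 722.250 ± 2·400.608 → [-79.0, 1523.5]
Outside: 1953 → excluded.
Retained (n=11): Σ = 6714, mean = 6714/11 = 610.364

610 ms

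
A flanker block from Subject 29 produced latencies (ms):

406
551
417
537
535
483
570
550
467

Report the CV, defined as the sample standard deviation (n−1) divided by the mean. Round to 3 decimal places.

0.121

n = 9, Σ = 4516, M = 501.7778
Σ(x−M)² = 29669.556; s = √(29669.556/8) = 60.8991
CV = 60.8991 / 501.7778 = 0.12137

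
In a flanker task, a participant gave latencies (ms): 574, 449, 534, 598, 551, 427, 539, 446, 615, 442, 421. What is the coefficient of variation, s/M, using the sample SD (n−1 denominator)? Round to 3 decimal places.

n = 11, Σ = 5596, M = 508.7273
Σ(x−M)² = 53196.182; s = √(53196.182/10) = 72.9357
CV = 72.9357 / 508.7273 = 0.14337

0.143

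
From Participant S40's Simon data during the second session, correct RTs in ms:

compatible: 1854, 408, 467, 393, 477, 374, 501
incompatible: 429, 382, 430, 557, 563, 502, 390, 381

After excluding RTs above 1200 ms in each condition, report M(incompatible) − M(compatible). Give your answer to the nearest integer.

18 ms

compatible: exclude 1854
M(compatible) = 2620/6 = 436.667
M(incompatible) = 3634/8 = 454.250
Difference = 454.250 − 436.667 = 17.583 ms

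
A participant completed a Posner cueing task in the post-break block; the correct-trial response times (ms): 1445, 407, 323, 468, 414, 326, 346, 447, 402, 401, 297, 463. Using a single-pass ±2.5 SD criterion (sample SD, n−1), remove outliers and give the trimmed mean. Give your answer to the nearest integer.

390 ms

n = 12, ΣRT = 5739, M = 478.250
Σ(x−M)² = 1054530.25; s = √(1054530.25/11) = 309.623
Cutoffs: 478.250 ± 2.5·309.623 → [-295.8, 1252.3]
Outside: 1445 → excluded.
Retained (n=11): Σ = 4294, mean = 4294/11 = 390.364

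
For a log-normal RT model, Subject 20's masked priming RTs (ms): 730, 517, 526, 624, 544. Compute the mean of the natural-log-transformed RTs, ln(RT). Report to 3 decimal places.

6.368

ln(RT): 6.5930, 6.2480, 6.2653, 6.4362, 6.2989
Σ ln(RT) = 31.8415
Mean = 31.8415/5 = 6.36830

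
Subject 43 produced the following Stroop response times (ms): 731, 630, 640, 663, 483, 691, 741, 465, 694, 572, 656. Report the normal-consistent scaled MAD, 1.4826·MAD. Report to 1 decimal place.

Sorted: 465, 483, 572, 630, 640, 656, 663, 691, 694, 731, 741 → median = 656
|x − 656| sorted: 0, 7, 16, 26, 35, 38, 75, 84, 85, 173, 191 → MAD = 38
Robust SD ≈ 1.4826 × 38 = 56.339

56.3 ms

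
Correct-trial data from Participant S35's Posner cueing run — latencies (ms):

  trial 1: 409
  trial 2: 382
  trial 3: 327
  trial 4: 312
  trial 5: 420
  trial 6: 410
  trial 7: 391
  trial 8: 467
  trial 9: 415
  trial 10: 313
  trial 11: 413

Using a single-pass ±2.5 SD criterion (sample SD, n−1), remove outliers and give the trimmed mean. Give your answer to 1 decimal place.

387.2 ms

n = 11, ΣRT = 4259, M = 387.182
Σ(x−M)² = 24703.64; s = √(24703.64/10) = 49.703
Cutoffs: 387.182 ± 2.5·49.703 → [262.9, 511.4]
No RTs fall outside the cutoffs; all 11 retained. Mean = 4259/11 = 387.182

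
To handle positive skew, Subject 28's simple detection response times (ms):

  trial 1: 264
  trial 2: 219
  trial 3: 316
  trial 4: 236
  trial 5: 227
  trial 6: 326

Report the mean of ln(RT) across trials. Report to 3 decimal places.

ln(RT): 5.5759, 5.3891, 5.7557, 5.4638, 5.4250, 5.7869
Σ ln(RT) = 33.3964
Mean = 33.3964/6 = 5.56607

5.566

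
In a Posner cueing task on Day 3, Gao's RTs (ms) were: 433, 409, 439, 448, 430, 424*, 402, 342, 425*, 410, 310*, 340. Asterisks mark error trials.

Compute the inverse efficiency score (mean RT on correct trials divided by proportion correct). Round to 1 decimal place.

541.2 ms

Correct trials (n=9): 433, 409, 439, 448, 430, 402, 342, 410, 340
Mean correct RT = 3653/9 = 405.8889 ms
Proportion correct = 9/12
IES = 405.8889 / (9/12) = 541.185 ms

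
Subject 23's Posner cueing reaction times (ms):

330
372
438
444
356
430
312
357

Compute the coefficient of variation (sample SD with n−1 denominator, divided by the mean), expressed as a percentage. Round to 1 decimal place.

n = 8, Σ = 3039, M = 379.8750
Σ(x−M)² = 18252.875; s = √(18252.875/7) = 51.0642
CV = 51.0642 / 379.8750 = 0.13442 = 13.442%

13.4%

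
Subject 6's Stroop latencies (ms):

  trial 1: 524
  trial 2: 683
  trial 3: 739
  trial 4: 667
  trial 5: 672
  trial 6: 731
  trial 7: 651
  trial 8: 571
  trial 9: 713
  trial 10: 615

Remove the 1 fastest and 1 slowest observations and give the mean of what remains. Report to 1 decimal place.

662.9 ms

Sorted: 524, 571, 615, 651, 667, 672, 683, 713, 731, 739
Drop lowest 1 (524) and highest 1 (739)
Remaining (n=8): Σ = 5303, mean = 5303/8 = 662.875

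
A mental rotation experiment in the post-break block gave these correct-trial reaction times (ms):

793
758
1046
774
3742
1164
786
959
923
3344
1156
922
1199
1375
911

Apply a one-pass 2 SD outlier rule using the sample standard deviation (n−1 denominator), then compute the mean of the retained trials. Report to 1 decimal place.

n = 15, ΣRT = 19852, M = 1323.467
Σ(x−M)² = 11896913.73; s = √(11896913.73/14) = 921.835
Cutoffs: 1323.467 ± 2·921.835 → [-520.2, 3167.1]
Outside: 3344, 3742 → excluded.
Retained (n=13): Σ = 12766, mean = 12766/13 = 982.000

982.0 ms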